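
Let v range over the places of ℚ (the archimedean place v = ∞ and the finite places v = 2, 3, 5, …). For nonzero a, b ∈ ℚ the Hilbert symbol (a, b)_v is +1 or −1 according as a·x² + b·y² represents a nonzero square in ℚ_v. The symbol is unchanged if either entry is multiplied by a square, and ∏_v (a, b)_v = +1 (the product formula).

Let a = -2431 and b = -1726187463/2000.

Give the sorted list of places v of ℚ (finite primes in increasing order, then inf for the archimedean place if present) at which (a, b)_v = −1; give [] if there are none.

Mod squares: a ≡ -2431, b ≡ -19635. Check v ∈ {∞, 2, 3, 5, 7, 11, 13, 17}.
v=3: a=3^0·(≡2), b=3^3·(≡1) mod 3; (2|3)=-1, (1|3)=+1; (−1)^{0·3·1}·(-1)^3·(+1)^0 = -1.
v=2: v_2(a)=0, v_2(b)=-4; units ≡ 1, 5 (mod 8); ε·ε+αω+βω = 0·0+0·1+-4·0 ≡ 0  ⇒  (a,b)_2 = +1.
v=7: a=7^0·(≡5), b=7^1·(≡2) mod 7; (5|7)=-1, (2|7)=+1; (−1)^{0·1·3}·(-1)^1·(+1)^0 = -1.
v=11: a=11^1·(≡10), b=11^1·(≡6) mod 11; (10|11)=-1, (6|11)=-1; (−1)^{1·1·5}·(-1)^1·(-1)^1 = -1.
v=∞: -2431 < 0 and -19635 < 0  ⇒  (a,b)_∞ = -1.
v=13: a=13^1·(≡8), b=13^2·(≡7) mod 13; (8|13)=-1, (7|13)=-1; (−1)^{1·2·6}·(-1)^2·(-1)^1 = -1.
v=17: a=17^1·(≡10), b=17^3·(≡2) mod 17; (10|17)=-1, (2|17)=+1; (−1)^{1·3·8}·(-1)^3·(+1)^1 = -1.
v=5: a=5^0·(≡4), b=5^-3·(≡2) mod 5; (4|5)=+1, (2|5)=-1; (−1)^{0·-3·2}·(+1)^-3·(-1)^0 = +1.
Ram(-2431, -19635) = {3, 7, 11, 13, 17, ∞}; no ℚ_3-point on the conic.

[3, 7, 11, 13, 17, inf]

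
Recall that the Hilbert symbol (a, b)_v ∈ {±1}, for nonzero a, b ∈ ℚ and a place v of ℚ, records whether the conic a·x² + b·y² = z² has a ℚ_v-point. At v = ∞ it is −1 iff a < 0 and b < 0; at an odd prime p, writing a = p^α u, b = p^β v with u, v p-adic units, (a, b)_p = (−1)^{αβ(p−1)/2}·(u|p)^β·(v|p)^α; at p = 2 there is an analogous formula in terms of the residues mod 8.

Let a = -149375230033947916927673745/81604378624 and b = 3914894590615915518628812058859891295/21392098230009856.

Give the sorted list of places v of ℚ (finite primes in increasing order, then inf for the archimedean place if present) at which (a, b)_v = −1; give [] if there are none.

[17, 31]

(a, b) ≡ (-20995, 12666445) mod (ℚ^×)²; places V = {2, 3, 5, 7, 11, 13, 17, 19, 23, 31, 37, ∞}.
(a,b)_5: α=1, u≡4; β=1, v≡4 (mod 5); (4|5)=+1, (4|5)=+1; sign (−1)^0·+1^1·+1^1 = +1.
(a,b)_17: α=3, u≡10; β=3, v≡13 (mod 17); (10|17)=-1, (13|17)=+1; sign (−1)^0·-1^3·+1^3 = -1.
(a,b)_2: α=-32, β=-50; u≡5, v≡5 (mod 8); ε(u)ε(v)=0·0, αω(v)=-32·1, βω(u)=-50·1; sum ≡ 0  ⇒  +1.
(a,b)_19: α=-1, u≡4; β=-1, v≡2 (mod 19); (4|19)=+1, (2|19)=-1; sign (−1)^1·+1^-1·-1^-1 = +1.
(a,b)_31: α=2, u≡6; β=3, v≡30 (mod 31); (6|31)=-1, (30|31)=-1; sign (−1)^0·-1^3·-1^2 = -1.
(a,b)_∞: sgn(-20995)=−, sgn(12666445)=+, so +1.
(a,b)_37: α=2, u≡11; β=2, v≡13 (mod 37); (11|37)=+1, (13|37)=-1; sign (−1)^0·+1^2·-1^2 = +1.
(a,b)_7: α=4, u≡6; β=4, v≡1 (mod 7); (6|7)=-1, (1|7)=+1; sign (−1)^0·-1^4·+1^4 = +1.
(a,b)_23: α=2, u≡3; β=3, v≡12 (mod 23); (3|23)=+1, (12|23)=+1; sign (−1)^0·+1^3·+1^2 = +1.
(a,b)_11: α=2, u≡4; β=3, v≡9 (mod 11); (4|11)=+1, (9|11)=+1; sign (−1)^0·+1^3·+1^2 = +1.
(a,b)_13: α=5, u≡4; β=10, v≡1 (mod 13); (4|13)=+1, (1|13)=+1; sign (−1)^0·+1^10·+1^5 = +1.
(a,b)_3: α=4, u≡2; β=6, v≡1 (mod 3); (2|3)=-1, (1|3)=+1; sign (−1)^0·-1^6·+1^4 = +1.
|Ram(-20995, 12666445)| = 2, even; anisotropic at {17, 31}.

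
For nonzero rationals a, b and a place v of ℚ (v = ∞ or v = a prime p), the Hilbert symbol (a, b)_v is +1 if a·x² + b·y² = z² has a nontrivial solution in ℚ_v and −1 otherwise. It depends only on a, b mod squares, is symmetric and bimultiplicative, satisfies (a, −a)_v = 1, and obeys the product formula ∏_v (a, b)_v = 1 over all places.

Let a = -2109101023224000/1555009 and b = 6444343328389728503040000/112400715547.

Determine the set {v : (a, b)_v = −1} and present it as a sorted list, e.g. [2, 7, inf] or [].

Mod squares: a ≡ -3315, b ≡ 77142. Check v ∈ {∞, 2, 3, 5, 13, 17, 23, 29, 41, 43}.
v=13: a=13^1·(≡5), b=13^3·(≡6) mod 13; (5|13)=-1, (6|13)=-1; (−1)^{1·3·6}·(-1)^3·(-1)^1 = +1.
v=43: a=43^-2·(≡12), b=43^-3·(≡24) mod 43; (12|43)=-1, (24|43)=+1; (−1)^{-2·-3·21}·(-1)^-3·(+1)^-2 = -1.
v=17: a=17^5·(≡9), b=17^8·(≡13) mod 17; (9|17)=+1, (13|17)=+1; (−1)^{5·8·8}·(+1)^8·(+1)^5 = +1.
v=29: a=29^-2·(≡28), b=29^-2·(≡12) mod 29; (28|29)=+1, (12|29)=-1; (−1)^{-2·-2·14}·(+1)^-2·(-1)^-2 = +1.
v=∞: -3315 < 0 and 77142 > 0  ⇒  (a,b)_∞ = +1.
v=5: a=5^3·(≡2), b=5^4·(≡2) mod 5; (2|5)=-1, (2|5)=-1; (−1)^{3·4·2}·(-1)^4·(-1)^3 = -1.
v=23: a=23^2·(≡22), b=23^3·(≡11) mod 23; (22|23)=-1, (11|23)=-1; (−1)^{2·3·11}·(-1)^3·(-1)^2 = -1.
v=2: v_2(a)=6, v_2(b)=11; units ≡ 5, 3 (mod 8); ε·ε+αω+βω = 0·1+6·1+11·1 ≡ 1  ⇒  (a,b)_2 = -1.
v=3: a=3^3·(≡2), b=3^3·(≡1) mod 3; (2|3)=-1, (1|3)=+1; (−1)^{3·3·1}·(-1)^3·(+1)^3 = +1.
v=41: a=41^0·(≡19), b=41^-2·(≡37) mod 41; (19|41)=-1, (37|41)=+1; (−1)^{0·-2·20}·(-1)^-2·(+1)^0 = +1.
Ram(-3315, 77142) = {2, 5, 23, 43}; no ℚ_2-point on the conic.

[2, 5, 23, 43]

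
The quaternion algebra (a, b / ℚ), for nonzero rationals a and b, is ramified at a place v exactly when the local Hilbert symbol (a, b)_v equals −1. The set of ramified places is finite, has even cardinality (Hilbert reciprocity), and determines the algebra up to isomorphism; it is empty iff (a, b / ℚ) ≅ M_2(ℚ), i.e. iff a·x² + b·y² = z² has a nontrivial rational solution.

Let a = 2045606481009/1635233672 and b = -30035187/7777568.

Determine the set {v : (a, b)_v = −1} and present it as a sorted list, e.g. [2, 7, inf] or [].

(a, b) ≡ (2, -806) mod (ℚ^×)²; places V = {2, 3, 7, 13, 17, 29, 31, ∞}.
(a,b)_7: α=2, u≡2; β=2, v≡6 (mod 7); (2|7)=+1, (6|7)=-1; sign (−1)^0·+1^2·-1^2 = +1.
(a,b)_31: α=2, u≡9; β=1, v≡10 (mod 31); (9|31)=+1, (10|31)=+1; sign (−1)^0·+1^1·+1^2 = +1.
(a,b)_∞: sgn(2)=+, sgn(-806)=−, so +1.
(a,b)_17: α=-2, u≡13; β=-2, v≡5 (mod 17); (13|17)=+1, (5|17)=-1; sign (−1)^0·+1^-2·-1^-2 = +1.
(a,b)_13: α=6, u≡2; β=3, v≡3 (mod 13); (2|13)=-1, (3|13)=+1; sign (−1)^0·-1^3·+1^6 = -1.
(a,b)_2: α=-3, β=-5; u≡1, v≡5 (mod 8); ε(u)ε(v)=0·0, αω(v)=-3·1, βω(u)=-5·0; sum ≡ 1  ⇒  -1.
(a,b)_29: α=-4, u≡27; β=-2, v≡1 (mod 29); (27|29)=-1, (1|29)=+1; sign (−1)^0·-1^-2·+1^-4 = +1.
(a,b)_3: α=2, u≡2; β=2, v≡1 (mod 3); (2|3)=-1, (1|3)=+1; sign (−1)^0·-1^2·+1^2 = +1.
(2, -806 / ℚ) ramifies at {2, 13}: a division algebra.

[2, 13]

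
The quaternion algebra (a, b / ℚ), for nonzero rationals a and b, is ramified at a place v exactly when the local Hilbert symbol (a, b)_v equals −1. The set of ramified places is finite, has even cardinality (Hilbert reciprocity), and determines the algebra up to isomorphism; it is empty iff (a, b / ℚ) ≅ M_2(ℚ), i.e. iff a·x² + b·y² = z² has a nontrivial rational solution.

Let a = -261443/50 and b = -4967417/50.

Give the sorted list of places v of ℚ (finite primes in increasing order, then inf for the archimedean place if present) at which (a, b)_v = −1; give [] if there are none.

(a, b) ≡ (-3094, -58786) mod (ℚ^×)²; places V = {2, 5, 7, 13, 17, 19, ∞}.
(a,b)_19: α=0, u≡14; β=1, v≡14 (mod 19); (14|19)=-1, (14|19)=-1; sign (−1)^0·-1^1·-1^0 = -1.
(a,b)_7: α=1, u≡3; β=1, v≡1 (mod 7); (3|7)=-1, (1|7)=+1; sign (−1)^1·-1^1·+1^1 = +1.
(a,b)_13: α=3, u≡1; β=3, v≡6 (mod 13); (1|13)=+1, (6|13)=-1; sign (−1)^0·+1^3·-1^3 = -1.
(a,b)_∞: sgn(-3094)=−, sgn(-58786)=−, so -1.
(a,b)_17: α=1, u≡11; β=1, v≡5 (mod 17); (11|17)=-1, (5|17)=-1; sign (−1)^0·-1^1·-1^1 = +1.
(a,b)_5: α=-2, u≡1; β=-2, v≡4 (mod 5); (1|5)=+1, (4|5)=+1; sign (−1)^0·+1^-2·+1^-2 = +1.
(a,b)_2: α=-1, β=-1; u≡5, v≡7 (mod 8); ε(u)ε(v)=0·1, αω(v)=-1·0, βω(u)=-1·1; sum ≡ 1  ⇒  -1.
(-3094, -58786 / ℚ) ramifies at {2, 13, 19, ∞}: a division algebra.

[2, 13, 19, inf]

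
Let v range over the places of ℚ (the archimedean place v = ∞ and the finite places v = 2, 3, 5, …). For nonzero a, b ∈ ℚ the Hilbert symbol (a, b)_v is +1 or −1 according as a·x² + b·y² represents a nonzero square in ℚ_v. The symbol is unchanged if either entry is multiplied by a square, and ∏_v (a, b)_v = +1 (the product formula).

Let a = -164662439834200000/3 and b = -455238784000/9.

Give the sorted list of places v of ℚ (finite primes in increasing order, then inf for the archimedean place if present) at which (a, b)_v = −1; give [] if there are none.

(a, b) ≡ (-165, -146965) mod (ℚ^×)²; places V = {2, 3, 5, 7, 11, 13, 17, 19, ∞}.
(a,b)_11: α=5, u≡2; β=2, v≡2 (mod 11); (2|11)=-1, (2|11)=-1; sign (−1)^0·-1^2·-1^5 = -1.
(a,b)_7: α=2, u≡5; β=1, v≡5 (mod 7); (5|7)=-1, (5|7)=-1; sign (−1)^0·-1^1·-1^2 = -1.
(a,b)_17: α=2, u≡14; β=1, v≡4 (mod 17); (14|17)=-1, (4|17)=+1; sign (−1)^0·-1^1·+1^2 = -1.
(a,b)_∞: sgn(-165)=−, sgn(-146965)=−, so -1.
(a,b)_2: α=6, β=10; u≡3, v≡3 (mod 8); ε(u)ε(v)=1·1, αω(v)=6·1, βω(u)=10·1; sum ≡ 1  ⇒  -1.
(a,b)_19: α=2, u≡11; β=1, v≡6 (mod 19); (11|19)=+1, (6|19)=+1; sign (−1)^0·+1^1·+1^2 = +1.
(a,b)_5: α=5, u≡2; β=3, v≡2 (mod 5); (2|5)=-1, (2|5)=-1; sign (−1)^0·-1^3·-1^5 = +1.
(a,b)_13: α=0, u≡3; β=1, v≡11 (mod 13); (3|13)=+1, (11|13)=-1; sign (−1)^0·+1^1·-1^0 = +1.
(a,b)_3: α=-1, u≡2; β=-2, v≡2 (mod 3); (2|3)=-1, (2|3)=-1; sign (−1)^0·-1^-2·-1^-1 = -1.
(-165, -146965 / ℚ) ramifies at {2, 3, 7, 11, 17, ∞}: a division algebra.

[2, 3, 7, 11, 17, inf]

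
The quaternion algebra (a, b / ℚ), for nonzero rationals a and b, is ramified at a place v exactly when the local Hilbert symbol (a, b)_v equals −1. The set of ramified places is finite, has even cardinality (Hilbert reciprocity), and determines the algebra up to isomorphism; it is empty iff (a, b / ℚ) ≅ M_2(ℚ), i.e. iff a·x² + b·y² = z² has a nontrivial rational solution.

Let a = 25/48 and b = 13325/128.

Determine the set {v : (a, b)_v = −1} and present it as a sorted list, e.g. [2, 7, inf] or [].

Mod squares: a ≡ 3, b ≡ 1066. Check v ∈ {∞, 2, 3, 5, 13, 41}.
v=3: a=3^-1·(≡1), b=3^0·(≡1) mod 3; (1|3)=+1, (1|3)=+1; (−1)^{-1·0·1}·(+1)^0·(+1)^-1 = +1.
v=41: a=41^0·(≡27), b=41^1·(≡24) mod 41; (27|41)=-1, (24|41)=-1; (−1)^{0·1·20}·(-1)^1·(-1)^0 = -1.
v=13: a=13^0·(≡10), b=13^1·(≡1) mod 13; (10|13)=+1, (1|13)=+1; (−1)^{0·1·6}·(+1)^1·(+1)^0 = +1.
v=∞: 3 > 0 and 1066 > 0  ⇒  (a,b)_∞ = +1.
v=2: v_2(a)=-4, v_2(b)=-7; units ≡ 3, 5 (mod 8); ε·ε+αω+βω = 1·0+-4·1+-7·1 ≡ 1  ⇒  (a,b)_2 = -1.
v=5: a=5^2·(≡2), b=5^2·(≡1) mod 5; (2|5)=-1, (1|5)=+1; (−1)^{2·2·2}·(-1)^2·(+1)^2 = +1.
|Ram(3, 1066)| = 2, even; anisotropic at {2, 41}.

[2, 41]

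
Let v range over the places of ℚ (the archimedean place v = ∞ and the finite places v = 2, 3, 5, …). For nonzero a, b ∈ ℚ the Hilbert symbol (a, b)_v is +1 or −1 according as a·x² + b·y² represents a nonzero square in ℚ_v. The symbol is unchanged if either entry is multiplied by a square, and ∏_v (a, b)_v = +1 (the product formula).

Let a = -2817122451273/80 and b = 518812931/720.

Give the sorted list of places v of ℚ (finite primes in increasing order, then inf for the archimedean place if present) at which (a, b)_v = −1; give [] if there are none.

[2, 5, 37, 43]

(a, b) ≡ (-4192285, 313255) mod (ℚ^×)²; places V = {2, 3, 5, 7, 13, 17, 31, 37, 43, 47, ∞}.
(a,b)_3: α=2, u≡2; β=-2, v≡1 (mod 3); (2|3)=-1, (1|3)=+1; sign (−1)^0·-1^-2·+1^2 = +1.
(a,b)_∞: sgn(-4192285)=−, sgn(313255)=+, so +1.
(a,b)_43: α=1, u≡22; β=1, v≡27 (mod 43); (22|43)=-1, (27|43)=-1; sign (−1)^1·-1^1·-1^1 = -1.
(a,b)_17: α=1, u≡14; β=0, v≡2 (mod 17); (14|17)=-1, (2|17)=+1; sign (−1)^0·-1^0·+1^1 = +1.
(a,b)_47: α=2, u≡9; β=1, v≡29 (mod 47); (9|47)=+1, (29|47)=-1; sign (−1)^0·+1^1·-1^2 = +1.
(a,b)_37: α=1, u≡26; β=0, v≡22 (mod 37); (26|37)=+1, (22|37)=-1; sign (−1)^0·+1^0·-1^1 = -1.
(a,b)_5: α=-1, u≡2; β=-1, v≡4 (mod 5); (2|5)=-1, (4|5)=+1; sign (−1)^0·-1^-1·+1^-1 = -1.
(a,b)_7: α=0, u≡1; β=2, v≡6 (mod 7); (1|7)=+1, (6|7)=-1; sign (−1)^0·+1^2·-1^0 = +1.
(a,b)_13: α=2, u≡8; β=2, v≡8 (mod 13); (8|13)=-1, (8|13)=-1; sign (−1)^0·-1^2·-1^2 = +1.
(a,b)_2: α=-4, β=-4; u≡3, v≡7 (mod 8); ε(u)ε(v)=1·1, αω(v)=-4·0, βω(u)=-4·1; sum ≡ 1  ⇒  -1.
(a,b)_31: α=1, u≡28; β=1, v≡30 (mod 31); (28|31)=+1, (30|31)=-1; sign (−1)^1·+1^1·-1^1 = +1.
(-4192285, 313255 / ℚ) ramifies at {2, 5, 37, 43}: a division algebra.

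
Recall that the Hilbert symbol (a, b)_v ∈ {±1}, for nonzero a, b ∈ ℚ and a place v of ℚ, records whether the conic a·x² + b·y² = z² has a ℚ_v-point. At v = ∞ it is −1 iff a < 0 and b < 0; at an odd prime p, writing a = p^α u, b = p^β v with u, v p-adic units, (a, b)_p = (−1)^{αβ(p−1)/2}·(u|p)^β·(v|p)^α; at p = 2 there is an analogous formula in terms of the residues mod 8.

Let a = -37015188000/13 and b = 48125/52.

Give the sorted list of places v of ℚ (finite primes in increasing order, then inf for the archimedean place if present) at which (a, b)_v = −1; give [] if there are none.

[3, 7, 11, 13]

Mod squares: a ≡ -46410, b ≡ 1001. Check v ∈ {∞, 2, 3, 5, 7, 11, 13, 17, 23}.
v=7: a=7^3·(≡3), b=7^1·(≡5) mod 7; (3|7)=-1, (5|7)=-1; (−1)^{3·1·3}·(-1)^1·(-1)^3 = -1.
v=3: a=3^1·(≡1), b=3^0·(≡2) mod 3; (1|3)=+1, (2|3)=-1; (−1)^{1·0·1}·(+1)^0·(-1)^1 = -1.
v=13: a=13^-1·(≡2), b=13^-1·(≡3) mod 13; (2|13)=-1, (3|13)=+1; (−1)^{-1·-1·6}·(-1)^-1·(+1)^-1 = -1.
v=11: a=11^0·(≡6), b=11^1·(≡1) mod 11; (6|11)=-1, (1|11)=+1; (−1)^{0·1·5}·(-1)^1·(+1)^0 = -1.
v=5: a=5^3·(≡2), b=5^4·(≡1) mod 5; (2|5)=-1, (1|5)=+1; (−1)^{3·4·2}·(-1)^4·(+1)^3 = +1.
v=23: a=23^2·(≡2), b=23^0·(≡13) mod 23; (2|23)=+1, (13|23)=+1; (−1)^{2·0·11}·(+1)^0·(+1)^2 = +1.
v=∞: -46410 < 0 and 1001 > 0  ⇒  (a,b)_∞ = +1.
v=17: a=17^1·(≡14), b=17^0·(≡15) mod 17; (14|17)=-1, (15|17)=+1; (−1)^{1·0·8}·(-1)^0·(+1)^1 = +1.
v=2: v_2(a)=5, v_2(b)=-2; units ≡ 3, 1 (mod 8); ε·ε+αω+βω = 1·0+5·0+-2·1 ≡ 0  ⇒  (a,b)_2 = +1.
Ram(-46410, 1001) = {3, 7, 11, 13}; no ℚ_3-point on the conic.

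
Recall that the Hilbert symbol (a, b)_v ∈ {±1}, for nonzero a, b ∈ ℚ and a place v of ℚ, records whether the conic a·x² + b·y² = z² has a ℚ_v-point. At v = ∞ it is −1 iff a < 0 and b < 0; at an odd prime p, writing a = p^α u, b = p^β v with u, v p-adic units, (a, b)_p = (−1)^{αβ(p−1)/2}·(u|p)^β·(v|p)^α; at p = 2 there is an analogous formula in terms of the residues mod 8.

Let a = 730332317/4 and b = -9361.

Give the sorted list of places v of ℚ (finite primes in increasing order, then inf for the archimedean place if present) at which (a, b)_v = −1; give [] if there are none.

(a, b) ≡ (4321493, -9361) mod (ℚ^×)²; places V = {2, 11, 13, 19, 23, 29, 31, 37, ∞}.
(a,b)_29: α=1, u≡3; β=0, v≡6 (mod 29); (3|29)=-1, (6|29)=+1; sign (−1)^0·-1^0·+1^1 = +1.
(a,b)_37: α=0, u≡21; β=1, v≡6 (mod 37); (21|37)=+1, (6|37)=-1; sign (−1)^0·+1^1·-1^0 = +1.
(a,b)_13: α=2, u≡5; β=0, v≡12 (mod 13); (5|13)=-1, (12|13)=+1; sign (−1)^0·-1^0·+1^2 = +1.
(a,b)_2: α=-2, β=0; u≡5, v≡7 (mod 8); ε(u)ε(v)=0·1, αω(v)=-2·0, βω(u)=0·1; sum ≡ 0  ⇒  +1.
(a,b)_11: α=1, u≡9; β=1, v≡7 (mod 11); (9|11)=+1, (7|11)=-1; sign (−1)^1·+1^1·-1^1 = +1.
(a,b)_31: α=1, u≡17; β=0, v≡1 (mod 31); (17|31)=-1, (1|31)=+1; sign (−1)^0·-1^0·+1^1 = +1.
(a,b)_19: α=1, u≡1; β=0, v≡6 (mod 19); (1|19)=+1, (6|19)=+1; sign (−1)^0·+1^0·+1^1 = +1.
(a,b)_∞: sgn(4321493)=+, sgn(-9361)=−, so +1.
(a,b)_23: α=1, u≡8; β=1, v≡7 (mod 23); (8|23)=+1, (7|23)=-1; sign (−1)^1·+1^1·-1^1 = +1.
Every local symbol is +1, so the conic 4321493·x² + -9361·y² = z² has ℚ_v-points for all v and hence a ℚ-point; (a, b / ℚ) ≅ M_2(ℚ).

[]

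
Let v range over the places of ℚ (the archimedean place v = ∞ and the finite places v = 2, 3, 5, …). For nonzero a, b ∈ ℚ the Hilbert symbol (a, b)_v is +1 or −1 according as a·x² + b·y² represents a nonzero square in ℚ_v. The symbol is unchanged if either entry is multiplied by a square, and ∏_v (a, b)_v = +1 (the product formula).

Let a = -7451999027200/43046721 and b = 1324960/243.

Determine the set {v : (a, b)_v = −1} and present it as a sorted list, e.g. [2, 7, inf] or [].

[3, 5]

(a, b) ≡ (-13, 30) mod (ℚ^×)²; places V = {2, 3, 5, 7, 13, ∞}.
(a,b)_5: α=2, u≡2; β=1, v≡4 (mod 5); (2|5)=-1, (4|5)=+1; sign (−1)^0·-1^1·+1^2 = -1.
(a,b)_3: α=-16, u≡2; β=-5, v≡1 (mod 3); (2|3)=-1, (1|3)=+1; sign (−1)^0·-1^-5·+1^-16 = -1.
(a,b)_7: α=2, u≡4; β=2, v≡4 (mod 7); (4|7)=+1, (4|7)=+1; sign (−1)^0·+1^2·+1^2 = +1.
(a,b)_13: α=5, u≡9; β=2, v≡3 (mod 13); (9|13)=+1, (3|13)=+1; sign (−1)^0·+1^2·+1^5 = +1.
(a,b)_2: α=14, β=5; u≡3, v≡7 (mod 8); ε(u)ε(v)=1·1, αω(v)=14·0, βω(u)=5·1; sum ≡ 0  ⇒  +1.
(a,b)_∞: sgn(-13)=−, sgn(30)=+, so +1.
(-13, 30 / ℚ) ramifies at {3, 5}: a division algebra.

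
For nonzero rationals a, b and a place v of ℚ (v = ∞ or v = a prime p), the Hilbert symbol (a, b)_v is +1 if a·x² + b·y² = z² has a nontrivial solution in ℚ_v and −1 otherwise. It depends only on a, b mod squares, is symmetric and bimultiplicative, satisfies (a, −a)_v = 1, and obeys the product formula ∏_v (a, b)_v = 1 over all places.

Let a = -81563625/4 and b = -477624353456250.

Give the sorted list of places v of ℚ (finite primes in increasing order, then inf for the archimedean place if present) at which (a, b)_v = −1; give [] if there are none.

(a, b) ≡ (-2145, -2730) mod (ℚ^×)²; places V = {2, 3, 5, 7, 11, 13, ∞}.
(a,b)_11: α=1, u≡4; β=2, v≡3 (mod 11); (4|11)=+1, (3|11)=+1; sign (−1)^0·+1^2·+1^1 = +1.
(a,b)_∞: sgn(-2145)=−, sgn(-2730)=−, so -1.
(a,b)_7: α=0, u≡1; β=1, v≡4 (mod 7); (1|7)=+1, (4|7)=+1; sign (−1)^0·+1^1·+1^0 = +1.
(a,b)_13: α=3, u≡4; β=5, v≡2 (mod 13); (4|13)=+1, (2|13)=-1; sign (−1)^0·+1^5·-1^3 = -1.
(a,b)_3: α=3, u≡2; β=5, v≡2 (mod 3); (2|3)=-1, (2|3)=-1; sign (−1)^1·-1^5·-1^3 = -1.
(a,b)_2: α=-2, β=1; u≡7, v≡3 (mod 8); ε(u)ε(v)=1·1, αω(v)=-2·1, βω(u)=1·0; sum ≡ 1  ⇒  -1.
(a,b)_5: α=3, u≡4; β=5, v≡4 (mod 5); (4|5)=+1, (4|5)=+1; sign (−1)^0·+1^5·+1^3 = +1.
Ram(-2145, -2730) = {2, 3, 13, ∞}; no ℚ_2-point on the conic.

[2, 3, 13, inf]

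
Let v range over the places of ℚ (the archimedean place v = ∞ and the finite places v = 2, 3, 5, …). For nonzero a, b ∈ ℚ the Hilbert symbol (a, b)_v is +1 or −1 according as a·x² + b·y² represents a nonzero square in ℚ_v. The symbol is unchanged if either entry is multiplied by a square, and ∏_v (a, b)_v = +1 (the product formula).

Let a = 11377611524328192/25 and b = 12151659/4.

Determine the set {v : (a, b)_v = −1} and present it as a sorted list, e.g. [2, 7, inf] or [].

[2, 3, 13, 31]

Mod squares: a ≡ 84227, b ≡ 22971. Check v ∈ {∞, 2, 3, 5, 11, 13, 19, 23, 31}.
v=23: a=23^0·(≡8), b=23^2·(≡10) mod 23; (8|23)=+1, (10|23)=-1; (−1)^{0·2·11}·(+1)^2·(-1)^0 = +1.
v=31: a=31^3·(≡8), b=31^1·(≡14) mod 31; (8|31)=+1, (14|31)=+1; (−1)^{3·1·15}·(+1)^1·(+1)^3 = -1.
v=3: a=3^2·(≡2), b=3^1·(≡1) mod 3; (2|3)=-1, (1|3)=+1; (−1)^{2·1·1}·(-1)^1·(+1)^2 = -1.
v=2: v_2(a)=8, v_2(b)=-2; units ≡ 3, 3 (mod 8); ε·ε+αω+βω = 1·1+8·1+-2·1 ≡ 1  ⇒  (a,b)_2 = -1.
v=∞: 84227 > 0 and 22971 > 0  ⇒  (a,b)_∞ = +1.
v=13: a=13^3·(≡7), b=13^1·(≡1) mod 13; (7|13)=-1, (1|13)=+1; (−1)^{3·1·6}·(-1)^1·(+1)^3 = -1.
v=5: a=5^-2·(≡2), b=5^0·(≡1) mod 5; (2|5)=-1, (1|5)=+1; (−1)^{-2·0·2}·(-1)^0·(+1)^-2 = +1.
v=11: a=11^1·(≡9), b=11^0·(≡9) mod 11; (9|11)=+1, (9|11)=+1; (−1)^{1·0·5}·(+1)^0·(+1)^1 = +1.
v=19: a=19^3·(≡4), b=19^1·(≡10) mod 19; (4|19)=+1, (10|19)=-1; (−1)^{3·1·9}·(+1)^1·(-1)^3 = +1.
Ram(84227, 22971) = {2, 3, 13, 31}; no ℚ_2-point on the conic.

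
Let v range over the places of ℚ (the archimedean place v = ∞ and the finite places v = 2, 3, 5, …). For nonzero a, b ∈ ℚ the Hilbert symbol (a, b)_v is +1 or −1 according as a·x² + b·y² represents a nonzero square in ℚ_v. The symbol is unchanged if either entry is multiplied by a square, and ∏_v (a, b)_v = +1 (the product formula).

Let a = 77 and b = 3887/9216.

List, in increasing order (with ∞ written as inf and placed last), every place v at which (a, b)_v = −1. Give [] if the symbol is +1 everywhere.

(a, b) ≡ (77, 23) mod (ℚ^×)²; places V = {2, 3, 7, 11, 13, 23, ∞}.
(a,b)_23: α=0, u≡8; β=1, v≡12 (mod 23); (8|23)=+1, (12|23)=+1; sign (−1)^0·+1^1·+1^0 = +1.
(a,b)_7: α=1, u≡4; β=0, v≡4 (mod 7); (4|7)=+1, (4|7)=+1; sign (−1)^0·+1^0·+1^1 = +1.
(a,b)_∞: sgn(77)=+, sgn(23)=+, so +1.
(a,b)_13: α=0, u≡12; β=2, v≡3 (mod 13); (12|13)=+1, (3|13)=+1; sign (−1)^0·+1^2·+1^0 = +1.
(a,b)_2: α=0, β=-10; u≡5, v≡7 (mod 8); ε(u)ε(v)=0·1, αω(v)=0·0, βω(u)=-10·1; sum ≡ 0  ⇒  +1.
(a,b)_3: α=0, u≡2; β=-2, v≡2 (mod 3); (2|3)=-1, (2|3)=-1; sign (−1)^0·-1^-2·-1^0 = +1.
(a,b)_11: α=1, u≡7; β=0, v≡9 (mod 11); (7|11)=-1, (9|11)=+1; sign (−1)^0·-1^0·+1^1 = +1.
Ram(a, b) = ∅: the form 77·x² + 23·y² − z² is isotropic over every ℚ_v, so by Hasse–Minkowski it is isotropic over ℚ.

[]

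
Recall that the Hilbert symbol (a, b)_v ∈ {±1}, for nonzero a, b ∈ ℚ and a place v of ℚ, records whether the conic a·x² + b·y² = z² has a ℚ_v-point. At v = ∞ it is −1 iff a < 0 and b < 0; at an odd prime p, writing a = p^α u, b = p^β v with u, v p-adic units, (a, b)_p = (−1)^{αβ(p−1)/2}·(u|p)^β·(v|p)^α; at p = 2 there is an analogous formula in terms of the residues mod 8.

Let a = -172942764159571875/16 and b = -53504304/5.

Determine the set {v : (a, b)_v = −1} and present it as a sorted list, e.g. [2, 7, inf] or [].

[5, 7, 19, inf]

(a, b) ≡ (-35, -57855) mod (ℚ^×)²; places V = {2, 3, 5, 7, 17, 19, 29, ∞}.
(a,b)_5: α=5, u≡2; β=-1, v≡1 (mod 5); (2|5)=-1, (1|5)=+1; sign (−1)^0·-1^-1·+1^5 = -1.
(a,b)_29: α=2, u≡9; β=1, v≡24 (mod 29); (9|29)=+1, (24|29)=+1; sign (−1)^0·+1^1·+1^2 = +1.
(a,b)_17: α=0, u≡4; β=2, v≡9 (mod 17); (4|17)=+1, (9|17)=+1; sign (−1)^0·+1^2·+1^0 = +1.
(a,b)_2: α=-4, β=4; u≡5, v≡1 (mod 8); ε(u)ε(v)=0·0, αω(v)=-4·0, βω(u)=4·1; sum ≡ 0  ⇒  +1.
(a,b)_19: α=2, u≡13; β=1, v≡10 (mod 19); (13|19)=-1, (10|19)=-1; sign (−1)^0·-1^1·-1^2 = -1.
(a,b)_∞: sgn(-35)=−, sgn(-57855)=−, so -1.
(a,b)_3: α=12, u≡1; β=1, v≡2 (mod 3); (1|3)=+1, (2|3)=-1; sign (−1)^0·+1^1·-1^12 = +1.
(a,b)_7: α=3, u≡1; β=1, v≡2 (mod 7); (1|7)=+1, (2|7)=+1; sign (−1)^1·+1^1·+1^3 = -1.
Ram(-35, -57855) = {5, 7, 19, ∞}; no ℚ_5-point on the conic.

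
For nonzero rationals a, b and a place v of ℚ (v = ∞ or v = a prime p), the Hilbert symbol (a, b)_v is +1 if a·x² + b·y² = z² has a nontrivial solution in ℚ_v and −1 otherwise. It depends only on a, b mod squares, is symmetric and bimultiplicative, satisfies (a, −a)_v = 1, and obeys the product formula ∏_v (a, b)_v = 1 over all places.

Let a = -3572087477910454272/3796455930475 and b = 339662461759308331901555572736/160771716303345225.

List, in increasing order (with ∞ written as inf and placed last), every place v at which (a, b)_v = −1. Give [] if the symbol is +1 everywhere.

(a, b) ≡ (-394383, 11) mod (ℚ^×)²; places V = {2, 3, 5, 7, 11, 13, 17, 19, 23, 37, ∞}.
(a,b)_3: α=1, u≡2; β=-2, v≡2 (mod 3); (2|3)=-1, (2|3)=-1; sign (−1)^0·-1^-2·-1^1 = -1.
(a,b)_23: α=-4, u≡7; β=-6, v≡5 (mod 23); (7|23)=-1, (5|23)=-1; sign (−1)^0·-1^-6·-1^-4 = +1.
(a,b)_37: α=1, u≡28; β=2, v≡34 (mod 37); (28|37)=+1, (34|37)=+1; sign (−1)^0·+1^2·+1^1 = +1.
(a,b)_∞: sgn(-394383)=−, sgn(11)=+, so +1.
(a,b)_5: α=-2, u≡2; β=-2, v≡4 (mod 5); (2|5)=-1, (4|5)=+1; sign (−1)^0·-1^-2·+1^-2 = +1.
(a,b)_11: α=9, u≡7; β=15, v≡3 (mod 11); (7|11)=-1, (3|11)=+1; sign (−1)^1·-1^15·+1^9 = +1.
(a,b)_19: α=-1, u≡14; β=0, v≡9 (mod 19); (14|19)=-1, (9|19)=+1; sign (−1)^0·-1^0·+1^-1 = +1.
(a,b)_13: α=-4, u≡11; β=-6, v≡5 (mod 13); (11|13)=-1, (5|13)=-1; sign (−1)^0·-1^-6·-1^-4 = +1.
(a,b)_2: α=14, β=22; u≡1, v≡3 (mod 8); ε(u)ε(v)=0·1, αω(v)=14·1, βω(u)=22·0; sum ≡ 0  ⇒  +1.
(a,b)_17: α=1, u≡6; β=2, v≡11 (mod 17); (6|17)=-1, (11|17)=-1; sign (−1)^0·-1^2·-1^1 = -1.
(a,b)_7: α=2, u≡1; β=2, v≡2 (mod 7); (1|7)=+1, (2|7)=+1; sign (−1)^0·+1^2·+1^2 = +1.
Ram(-394383, 11) = {3, 17}; no ℚ_3-point on the conic.

[3, 17]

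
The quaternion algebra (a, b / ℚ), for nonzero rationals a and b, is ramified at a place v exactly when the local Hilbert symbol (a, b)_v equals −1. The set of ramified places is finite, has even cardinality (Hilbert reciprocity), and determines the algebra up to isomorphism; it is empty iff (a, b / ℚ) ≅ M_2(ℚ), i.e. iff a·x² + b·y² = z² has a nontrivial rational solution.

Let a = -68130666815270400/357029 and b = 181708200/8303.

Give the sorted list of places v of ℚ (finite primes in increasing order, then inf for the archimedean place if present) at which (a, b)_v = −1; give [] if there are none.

Mod squares: a ≡ -10726694, b ≡ 1334. Check v ∈ {∞, 2, 3, 5, 11, 17, 19, 23, 29, 43, 59}.
v=11: a=11^1·(≡7), b=11^0·(≡4) mod 11; (7|11)=-1, (4|11)=+1; (−1)^{1·0·5}·(-1)^0·(+1)^1 = +1.
v=43: a=43^-1·(≡37), b=43^0·(≡1) mod 43; (37|43)=-1, (1|43)=+1; (−1)^{-1·0·21}·(-1)^0·(+1)^-1 = +1.
v=2: v_2(a)=9, v_2(b)=3; units ≡ 5, 3 (mod 8); ε·ε+αω+βω = 0·1+9·1+3·1 ≡ 0  ⇒  (a,b)_2 = +1.
v=3: a=3^4·(≡1), b=3^2·(≡2) mod 3; (1|3)=+1, (2|3)=-1; (−1)^{4·2·1}·(+1)^2·(-1)^4 = +1.
v=59: a=59^4·(≡13), b=59^2·(≡12) mod 59; (13|59)=-1, (12|59)=+1; (−1)^{4·2·29}·(-1)^2·(+1)^4 = +1.
v=19: a=19^-2·(≡2), b=19^-2·(≡7) mod 19; (2|19)=-1, (7|19)=+1; (−1)^{-2·-2·9}·(-1)^-2·(+1)^-2 = +1.
v=17: a=17^1·(≡10), b=17^0·(≡4) mod 17; (10|17)=-1, (4|17)=+1; (−1)^{1·0·8}·(-1)^0·(+1)^1 = +1.
v=∞: -10726694 < 0 and 1334 > 0  ⇒  (a,b)_∞ = +1.
v=29: a=29^1·(≡22), b=29^1·(≡26) mod 29; (22|29)=+1, (26|29)=-1; (−1)^{1·1·14}·(+1)^1·(-1)^1 = -1.
v=23: a=23^-1·(≡6), b=23^-1·(≡18) mod 23; (6|23)=+1, (18|23)=+1; (−1)^{-1·-1·11}·(+1)^-1·(+1)^-1 = -1.
v=5: a=5^2·(≡1), b=5^2·(≡1) mod 5; (1|5)=+1, (1|5)=+1; (−1)^{2·2·2}·(+1)^2·(+1)^2 = +1.
(-10726694, 1334 / ℚ) ramifies at {23, 29}: a division algebra.

[23, 29]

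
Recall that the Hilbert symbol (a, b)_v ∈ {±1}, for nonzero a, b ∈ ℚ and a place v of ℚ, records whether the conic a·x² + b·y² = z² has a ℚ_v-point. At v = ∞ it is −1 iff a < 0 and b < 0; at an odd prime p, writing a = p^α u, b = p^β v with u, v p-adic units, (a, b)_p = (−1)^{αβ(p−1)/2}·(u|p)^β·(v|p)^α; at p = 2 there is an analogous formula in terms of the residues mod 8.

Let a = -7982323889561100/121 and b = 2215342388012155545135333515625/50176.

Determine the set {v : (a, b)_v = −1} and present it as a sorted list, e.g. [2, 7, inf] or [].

[19, 23]

Mod squares: a ≡ -971819, b ≡ 15105. Check v ∈ {∞, 2, 3, 5, 7, 11, 19, 23, 29, 31, 47, 53}.
v=23: a=23^1·(≡5), b=23^2·(≡14) mod 23; (5|23)=-1, (14|23)=-1; (−1)^{1·2·11}·(-1)^2·(-1)^1 = -1.
v=53: a=53^2·(≡40), b=53^3·(≡50) mod 53; (40|53)=+1, (50|53)=-1; (−1)^{2·3·26}·(+1)^3·(-1)^2 = +1.
v=31: a=31^1·(≡6), b=31^2·(≡8) mod 31; (6|31)=-1, (8|31)=+1; (−1)^{1·2·15}·(-1)^2·(+1)^1 = +1.
v=∞: -971819 < 0 and 15105 > 0  ⇒  (a,b)_∞ = +1.
v=11: a=11^-2·(≡9), b=11^2·(≡8) mod 11; (9|11)=+1, (8|11)=-1; (−1)^{-2·2·5}·(+1)^2·(-1)^-2 = +1.
v=3: a=3^4·(≡1), b=3^5·(≡1) mod 3; (1|3)=+1, (1|3)=+1; (−1)^{4·5·1}·(+1)^5·(+1)^4 = +1.
v=29: a=29^1·(≡7), b=29^2·(≡4) mod 29; (7|29)=+1, (4|29)=+1; (−1)^{1·2·14}·(+1)^2·(+1)^1 = +1.
v=47: a=47^1·(≡27), b=47^2·(≡24) mod 47; (27|47)=+1, (24|47)=+1; (−1)^{1·2·23}·(+1)^2·(+1)^1 = +1.
v=2: v_2(a)=2, v_2(b)=-10; units ≡ 5, 1 (mod 8); ε·ε+αω+βω = 0·0+2·0+-10·1 ≡ 0  ⇒  (a,b)_2 = +1.
v=19: a=19^2·(≡18), b=19^3·(≡9) mod 19; (18|19)=-1, (9|19)=+1; (−1)^{2·3·9}·(-1)^3·(+1)^2 = -1.
v=5: a=5^2·(≡1), b=5^7·(≡4) mod 5; (1|5)=+1, (4|5)=+1; (−1)^{2·7·2}·(+1)^7·(+1)^2 = +1.
v=7: a=7^0·(≡6), b=7^-2·(≡5) mod 7; (6|7)=-1, (5|7)=-1; (−1)^{0·-2·3}·(-1)^-2·(-1)^0 = +1.
Ram(-971819, 15105) = {19, 23}; no ℚ_19-point on the conic.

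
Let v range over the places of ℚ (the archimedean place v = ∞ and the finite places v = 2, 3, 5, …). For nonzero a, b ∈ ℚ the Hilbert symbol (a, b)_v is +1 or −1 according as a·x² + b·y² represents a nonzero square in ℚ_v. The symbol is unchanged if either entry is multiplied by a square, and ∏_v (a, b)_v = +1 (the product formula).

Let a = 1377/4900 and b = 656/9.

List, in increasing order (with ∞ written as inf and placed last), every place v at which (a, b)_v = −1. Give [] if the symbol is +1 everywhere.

[17, 41]

(a, b) ≡ (17, 41) mod (ℚ^×)²; places V = {2, 3, 5, 7, 17, 41, ∞}.
(a,b)_41: α=0, u≡7; β=1, v≡20 (mod 41); (7|41)=-1, (20|41)=+1; sign (−1)^0·-1^1·+1^0 = -1.
(a,b)_2: α=-2, β=4; u≡1, v≡1 (mod 8); ε(u)ε(v)=0·0, αω(v)=-2·0, βω(u)=4·0; sum ≡ 0  ⇒  +1.
(a,b)_5: α=-2, u≡2; β=0, v≡4 (mod 5); (2|5)=-1, (4|5)=+1; sign (−1)^0·-1^0·+1^-2 = +1.
(a,b)_3: α=4, u≡2; β=-2, v≡2 (mod 3); (2|3)=-1, (2|3)=-1; sign (−1)^0·-1^-2·-1^4 = +1.
(a,b)_∞: sgn(17)=+, sgn(41)=+, so +1.
(a,b)_7: α=-2, u≡6; β=0, v≡6 (mod 7); (6|7)=-1, (6|7)=-1; sign (−1)^0·-1^0·-1^-2 = +1.
(a,b)_17: α=1, u≡16; β=0, v≡3 (mod 17); (16|17)=+1, (3|17)=-1; sign (−1)^0·+1^0·-1^1 = -1.
|Ram(17, 41)| = 2, even; anisotropic at {17, 41}.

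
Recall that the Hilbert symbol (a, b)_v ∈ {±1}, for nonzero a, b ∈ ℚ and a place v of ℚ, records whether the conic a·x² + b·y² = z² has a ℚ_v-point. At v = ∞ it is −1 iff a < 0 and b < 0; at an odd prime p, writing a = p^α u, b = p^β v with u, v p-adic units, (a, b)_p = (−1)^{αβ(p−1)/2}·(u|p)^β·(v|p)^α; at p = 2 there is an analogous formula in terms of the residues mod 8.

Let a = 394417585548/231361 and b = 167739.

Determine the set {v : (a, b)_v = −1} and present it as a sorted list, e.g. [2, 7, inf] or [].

Mod squares: a ≡ 52003, b ≡ 167739. Check v ∈ {∞, 2, 3, 7, 11, 13, 17, 19, 23, 37}.
v=2: v_2(a)=2, v_2(b)=0; units ≡ 3, 3 (mod 8); ε·ε+αω+βω = 1·1+2·1+0·1 ≡ 1  ⇒  (a,b)_2 = -1.
v=37: a=37^-2·(≡8), b=37^0·(≡18) mod 37; (8|37)=-1, (18|37)=-1; (−1)^{-2·0·18}·(-1)^0·(-1)^-2 = +1.
v=11: a=11^0·(≡7), b=11^1·(≡3) mod 11; (7|11)=-1, (3|11)=+1; (−1)^{0·1·5}·(-1)^1·(+1)^0 = -1.
v=23: a=23^1·(≡17), b=23^1·(≡2) mod 23; (17|23)=-1, (2|23)=+1; (−1)^{1·1·11}·(-1)^1·(+1)^1 = +1.
v=∞: 52003 > 0 and 167739 > 0  ⇒  (a,b)_∞ = +1.
v=19: a=19^1·(≡9), b=19^0·(≡7) mod 19; (9|19)=+1, (7|19)=+1; (−1)^{1·0·9}·(+1)^0·(+1)^1 = +1.
v=13: a=13^-2·(≡3), b=13^1·(≡7) mod 13; (3|13)=+1, (7|13)=-1; (−1)^{-2·1·6}·(+1)^1·(-1)^-2 = +1.
v=7: a=7^1·(≡1), b=7^0·(≡5) mod 7; (1|7)=+1, (5|7)=-1; (−1)^{1·0·3}·(+1)^0·(-1)^1 = -1.
v=17: a=17^3·(≡9), b=17^1·(≡7) mod 17; (9|17)=+1, (7|17)=-1; (−1)^{3·1·8}·(+1)^1·(-1)^3 = -1.
v=3: a=3^8·(≡1), b=3^1·(≡2) mod 3; (1|3)=+1, (2|3)=-1; (−1)^{8·1·1}·(+1)^1·(-1)^8 = +1.
(52003, 167739 / ℚ) ramifies at {2, 7, 11, 17}: a division algebra.

[2, 7, 11, 17]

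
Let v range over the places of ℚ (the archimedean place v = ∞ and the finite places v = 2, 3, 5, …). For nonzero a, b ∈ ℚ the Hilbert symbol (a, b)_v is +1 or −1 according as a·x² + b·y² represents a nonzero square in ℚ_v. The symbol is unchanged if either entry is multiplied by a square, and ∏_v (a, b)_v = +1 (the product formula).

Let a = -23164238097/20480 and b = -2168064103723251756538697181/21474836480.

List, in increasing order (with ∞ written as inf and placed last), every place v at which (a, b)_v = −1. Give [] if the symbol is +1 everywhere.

(a, b) ≡ (-908765, -69905) mod (ℚ^×)²; places V = {2, 3, 5, 7, 11, 13, 17, 31, 41, ∞}.
(a,b)_11: α=1, u≡7; β=3, v≡4 (mod 11); (7|11)=-1, (4|11)=+1; sign (−1)^1·-1^3·+1^1 = +1.
(a,b)_2: α=-12, β=-32; u≡3, v≡7 (mod 8); ε(u)ε(v)=1·1, αω(v)=-12·0, βω(u)=-32·1; sum ≡ 1  ⇒  -1.
(a,b)_17: α=2, u≡9; β=6, v≡4 (mod 17); (9|17)=+1, (4|17)=+1; sign (−1)^0·+1^6·+1^2 = +1.
(a,b)_41: α=1, u≡36; β=3, v≡3 (mod 41); (36|41)=+1, (3|41)=-1; sign (−1)^0·+1^3·-1^1 = -1.
(a,b)_31: α=1, u≡17; β=3, v≡7 (mod 31); (17|31)=-1, (7|31)=+1; sign (−1)^1·-1^3·+1^1 = +1.
(a,b)_13: α=1, u≡1; β=2, v≡3 (mod 13); (1|13)=+1, (3|13)=+1; sign (−1)^0·+1^2·+1^1 = +1.
(a,b)_5: α=-1, u≡3; β=-1, v≡4 (mod 5); (3|5)=-1, (4|5)=+1; sign (−1)^0·-1^-1·+1^-1 = -1.
(a,b)_7: α=2, u≡3; β=4, v≡4 (mod 7); (3|7)=-1, (4|7)=+1; sign (−1)^0·-1^4·+1^2 = +1.
(a,b)_∞: sgn(-908765)=−, sgn(-69905)=−, so -1.
(a,b)_3: α=2, u≡1; β=4, v≡1 (mod 3); (1|3)=+1, (1|3)=+1; sign (−1)^0·+1^4·+1^2 = +1.
(-908765, -69905 / ℚ) ramifies at {2, 5, 41, ∞}: a division algebra.

[2, 5, 41, inf]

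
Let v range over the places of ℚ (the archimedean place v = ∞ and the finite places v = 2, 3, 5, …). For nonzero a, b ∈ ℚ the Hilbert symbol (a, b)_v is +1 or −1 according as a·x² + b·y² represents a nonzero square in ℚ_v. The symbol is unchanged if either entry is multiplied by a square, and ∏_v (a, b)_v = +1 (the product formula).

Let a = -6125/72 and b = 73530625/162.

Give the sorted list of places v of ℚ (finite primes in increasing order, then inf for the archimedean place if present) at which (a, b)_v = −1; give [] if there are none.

Mod squares: a ≡ -10, b ≡ 2. Check v ∈ {∞, 2, 3, 5, 7}.
v=∞: -10 < 0 and 2 > 0  ⇒  (a,b)_∞ = +1.
v=3: a=3^-2·(≡2), b=3^-4·(≡2) mod 3; (2|3)=-1, (2|3)=-1; (−1)^{-2·-4·1}·(-1)^-4·(-1)^-2 = +1.
v=2: v_2(a)=-3, v_2(b)=-1; units ≡ 3, 1 (mod 8); ε·ε+αω+βω = 1·0+-3·0+-1·1 ≡ 1  ⇒  (a,b)_2 = -1.
v=5: a=5^3·(≡3), b=5^4·(≡2) mod 5; (3|5)=-1, (2|5)=-1; (−1)^{3·4·2}·(-1)^4·(-1)^3 = -1.
v=7: a=7^2·(≡4), b=7^6·(≡2) mod 7; (4|7)=+1, (2|7)=+1; (−1)^{2·6·3}·(+1)^6·(+1)^2 = +1.
Ram(-10, 2) = {2, 5}; no ℚ_2-point on the conic.

[2, 5]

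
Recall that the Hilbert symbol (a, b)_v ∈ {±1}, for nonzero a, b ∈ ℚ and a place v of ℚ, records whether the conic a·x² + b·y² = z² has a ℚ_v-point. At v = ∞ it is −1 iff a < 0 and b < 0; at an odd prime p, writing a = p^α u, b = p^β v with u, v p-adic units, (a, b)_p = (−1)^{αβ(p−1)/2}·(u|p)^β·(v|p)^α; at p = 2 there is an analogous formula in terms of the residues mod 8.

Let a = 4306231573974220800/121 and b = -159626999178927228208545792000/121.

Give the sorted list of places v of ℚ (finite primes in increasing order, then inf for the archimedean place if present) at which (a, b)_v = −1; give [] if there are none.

[2, 5, 7, 13, 17, 23]

(a, b) ≡ (12558, -1955) mod (ℚ^×)²; places V = {2, 3, 5, 7, 11, 13, 17, 23, 37, ∞}.
(a,b)_37: α=2, u≡5; β=2, v≡29 (mod 37); (5|37)=-1, (29|37)=-1; sign (−1)^0·-1^2·-1^2 = +1.
(a,b)_7: α=1, u≡4; β=0, v≡5 (mod 7); (4|7)=+1, (5|7)=-1; sign (−1)^0·+1^0·-1^1 = -1.
(a,b)_3: α=1, u≡1; β=2, v≡1 (mod 3); (1|3)=+1, (1|3)=+1; sign (−1)^0·+1^2·+1^1 = +1.
(a,b)_13: α=1, u≡1; β=2, v≡11 (mod 13); (1|13)=+1, (11|13)=-1; sign (−1)^0·+1^2·-1^1 = -1.
(a,b)_11: α=-2, u≡8; β=-2, v≡1 (mod 11); (8|11)=-1, (1|11)=+1; sign (−1)^0·-1^-2·+1^-2 = +1.
(a,b)_2: α=17, β=26; u≡7, v≡5 (mod 8); ε(u)ε(v)=1·0, αω(v)=17·1, βω(u)=26·0; sum ≡ 1  ⇒  -1.
(a,b)_17: α=2, u≡14; β=5, v≡4 (mod 17); (14|17)=-1, (4|17)=+1; sign (−1)^0·-1^5·+1^2 = -1.
(a,b)_∞: sgn(12558)=+, sgn(-1955)=−, so +1.
(a,b)_5: α=2, u≡2; β=3, v≡4 (mod 5); (2|5)=-1, (4|5)=+1; sign (−1)^0·-1^3·+1^2 = -1.
(a,b)_23: α=3, u≡21; β=5, v≡11 (mod 23); (21|23)=-1, (11|23)=-1; sign (−1)^1·-1^5·-1^3 = -1.
|Ram(12558, -1955)| = 6, even; anisotropic at {2, 5, 7, 13, 17, 23}.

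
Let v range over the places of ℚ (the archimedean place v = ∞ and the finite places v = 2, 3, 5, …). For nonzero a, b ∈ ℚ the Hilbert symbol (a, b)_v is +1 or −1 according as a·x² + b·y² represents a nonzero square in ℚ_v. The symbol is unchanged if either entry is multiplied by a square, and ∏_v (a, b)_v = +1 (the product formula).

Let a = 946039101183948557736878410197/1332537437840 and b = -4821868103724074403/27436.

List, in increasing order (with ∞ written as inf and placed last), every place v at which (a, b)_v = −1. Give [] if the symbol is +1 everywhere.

(a, b) ≡ (168245, -224257) mod (ℚ^×)²; places V = {2, 3, 5, 7, 11, 13, 17, 19, 23, 29, 31, 37, 43, ∞}.
(a,b)_37: α=4, u≡32; β=3, v≡34 (mod 37); (32|37)=-1, (34|37)=+1; sign (−1)^0·-1^3·+1^4 = -1.
(a,b)_11: α=1, u≡5; β=1, v≡6 (mod 11); (5|11)=+1, (6|11)=-1; sign (−1)^1·+1^1·-1^1 = +1.
(a,b)_19: α=-5, u≡7; β=-3, v≡3 (mod 19); (7|19)=+1, (3|19)=-1; sign (−1)^1·+1^-3·-1^-5 = +1.
(a,b)_5: α=-1, u≡4; β=0, v≡2 (mod 5); (4|5)=+1, (2|5)=-1; sign (−1)^0·+1^0·-1^-1 = -1.
(a,b)_17: α=2, u≡9; β=0, v≡10 (mod 17); (9|17)=+1, (10|17)=-1; sign (−1)^0·+1^0·-1^2 = +1.
(a,b)_∞: sgn(168245)=+, sgn(-224257)=−, so +1.
(a,b)_7: α=-1, u≡2; β=2, v≡2 (mod 7); (2|7)=+1, (2|7)=+1; sign (−1)^0·+1^2·+1^-1 = +1.
(a,b)_31: α=-2, u≡25; β=0, v≡16 (mod 31); (25|31)=+1, (16|31)=+1; sign (−1)^0·+1^0·+1^-2 = +1.
(a,b)_13: α=2, u≡4; β=2, v≡8 (mod 13); (4|13)=+1, (8|13)=-1; sign (−1)^0·+1^2·-1^2 = +1.
(a,b)_23: α=3, u≡12; β=2, v≡12 (mod 23); (12|23)=+1, (12|23)=+1; sign (−1)^0·+1^2·+1^3 = +1.
(a,b)_43: α=2, u≡28; β=0, v≡9 (mod 43); (28|43)=-1, (9|43)=+1; sign (−1)^0·-1^0·+1^2 = +1.
(a,b)_29: α=4, u≡22; β=3, v≡15 (mod 29); (22|29)=+1, (15|29)=-1; sign (−1)^0·+1^3·-1^4 = +1.
(a,b)_2: α=-4, β=-2; u≡5, v≡7 (mod 8); ε(u)ε(v)=0·1, αω(v)=-4·0, βω(u)=-2·1; sum ≡ 0  ⇒  +1.
(a,b)_3: α=10, u≡2; β=4, v≡2 (mod 3); (2|3)=-1, (2|3)=-1; sign (−1)^0·-1^4·-1^10 = +1.
(168245, -224257 / ℚ) ramifies at {5, 37}: a division algebra.

[5, 37]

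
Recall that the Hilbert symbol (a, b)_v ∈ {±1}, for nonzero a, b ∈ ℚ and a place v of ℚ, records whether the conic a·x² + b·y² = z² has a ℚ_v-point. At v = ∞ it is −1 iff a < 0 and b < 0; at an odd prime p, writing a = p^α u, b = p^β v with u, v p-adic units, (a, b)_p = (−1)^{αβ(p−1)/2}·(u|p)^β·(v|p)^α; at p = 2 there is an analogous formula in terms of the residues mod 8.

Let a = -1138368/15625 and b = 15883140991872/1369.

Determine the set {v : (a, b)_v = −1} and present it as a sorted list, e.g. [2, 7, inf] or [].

Mod squares: a ≡ -3, b ≡ 462. Check v ∈ {∞, 2, 3, 5, 7, 11, 37, 43}.
v=7: a=7^2·(≡1), b=7^5·(≡5) mod 7; (1|7)=+1, (5|7)=-1; (−1)^{2·5·3}·(+1)^5·(-1)^2 = +1.
v=3: a=3^1·(≡2), b=3^1·(≡1) mod 3; (2|3)=-1, (1|3)=+1; (−1)^{1·1·1}·(-1)^1·(+1)^1 = +1.
v=2: v_2(a)=6, v_2(b)=7; units ≡ 5, 7 (mod 8); ε·ε+αω+βω = 0·1+6·0+7·1 ≡ 1  ⇒  (a,b)_2 = -1.
v=37: a=37^0·(≡1), b=37^-2·(≡15) mod 37; (1|37)=+1, (15|37)=-1; (−1)^{0·-2·18}·(+1)^-2·(-1)^0 = +1.
v=5: a=5^-6·(≡2), b=5^0·(≡3) mod 5; (2|5)=-1, (3|5)=-1; (−1)^{-6·0·2}·(-1)^0·(-1)^-6 = +1.
v=∞: -3 < 0 and 462 > 0  ⇒  (a,b)_∞ = +1.
v=11: a=11^2·(≡6), b=11^3·(≡9) mod 11; (6|11)=-1, (9|11)=+1; (−1)^{2·3·5}·(-1)^3·(+1)^2 = -1.
v=43: a=43^0·(≡17), b=43^2·(≡42) mod 43; (17|43)=+1, (42|43)=-1; (−1)^{0·2·21}·(+1)^2·(-1)^0 = +1.
Ram(-3, 462) = {2, 11}; no ℚ_2-point on the conic.

[2, 11]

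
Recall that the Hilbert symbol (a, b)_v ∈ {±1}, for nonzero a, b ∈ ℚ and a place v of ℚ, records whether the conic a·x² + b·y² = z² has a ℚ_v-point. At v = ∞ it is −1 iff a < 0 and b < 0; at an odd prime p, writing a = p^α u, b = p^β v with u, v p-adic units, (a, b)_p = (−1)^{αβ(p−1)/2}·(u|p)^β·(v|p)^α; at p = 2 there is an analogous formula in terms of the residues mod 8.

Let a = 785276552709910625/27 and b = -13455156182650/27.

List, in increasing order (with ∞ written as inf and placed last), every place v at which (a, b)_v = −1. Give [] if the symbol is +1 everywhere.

(a, b) ≡ (1131, -12558) mod (ℚ^×)²; places V = {2, 3, 5, 7, 13, 17, 23, 29, ∞}.
(a,b)_23: α=4, u≡9; β=3, v≡8 (mod 23); (9|23)=+1, (8|23)=+1; sign (−1)^0·+1^3·+1^4 = +1.
(a,b)_5: α=4, u≡1; β=2, v≡2 (mod 5); (1|5)=+1, (2|5)=-1; sign (−1)^0·+1^2·-1^4 = +1.
(a,b)_2: α=0, β=1; u≡3, v≡1 (mod 8); ε(u)ε(v)=1·0, αω(v)=0·0, βω(u)=1·1; sum ≡ 1  ⇒  -1.
(a,b)_13: α=1, u≡12; β=1, v≡12 (mod 13); (12|13)=+1, (12|13)=+1; sign (−1)^0·+1^1·+1^1 = +1.
(a,b)_29: α=3, u≡14; β=2, v≡24 (mod 29); (14|29)=-1, (24|29)=+1; sign (−1)^0·-1^2·+1^3 = +1.
(a,b)_7: α=2, u≡1; β=1, v≡5 (mod 7); (1|7)=+1, (5|7)=-1; sign (−1)^0·+1^1·-1^2 = +1.
(a,b)_17: α=2, u≡2; β=2, v≡10 (mod 17); (2|17)=+1, (10|17)=-1; sign (−1)^0·+1^2·-1^2 = +1.
(a,b)_3: α=-3, u≡2; β=-3, v≡2 (mod 3); (2|3)=-1, (2|3)=-1; sign (−1)^1·-1^-3·-1^-3 = -1.
(a,b)_∞: sgn(1131)=+, sgn(-12558)=−, so +1.
Ram(1131, -12558) = {2, 3}; no ℚ_2-point on the conic.

[2, 3]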